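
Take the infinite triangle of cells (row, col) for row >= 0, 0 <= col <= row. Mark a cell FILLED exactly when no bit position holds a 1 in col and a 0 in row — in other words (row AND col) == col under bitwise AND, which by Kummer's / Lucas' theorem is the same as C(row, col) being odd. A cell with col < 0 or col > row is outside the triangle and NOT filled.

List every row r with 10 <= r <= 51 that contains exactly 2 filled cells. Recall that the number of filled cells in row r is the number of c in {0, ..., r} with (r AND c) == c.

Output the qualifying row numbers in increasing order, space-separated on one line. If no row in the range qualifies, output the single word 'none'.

Row r has 2^popcount(r) filled cells, so we need popcount(r) = log2(2) = 1.
Scan r = 10..51 and keep those with exactly 1 one-bits:
r=10=1010 popcount=2 -> skip
r=11=1011 popcount=3 -> skip
r=12=1100 popcount=2 -> skip
r=13=1101 popcount=3 -> skip
r=14=1110 popcount=3 -> skip
r=15=1111 popcount=4 -> skip
r=16=10000 popcount=1 -> KEEP
r=17=10001 popcount=2 -> skip
r=18=10010 popcount=2 -> skip
r=19=10011 popcount=3 -> skip
r=20=10100 popcount=2 -> skip
r=21=10101 popcount=3 -> skip
r=22=10110 popcount=3 -> skip
r=23=10111 popcount=4 -> skip
r=24=11000 popcount=2 -> skip
r=25=11001 popcount=3 -> skip
r=26=11010 popcount=3 -> skip
r=27=11011 popcount=4 -> skip
r=28=11100 popcount=3 -> skip
r=29=11101 popcount=4 -> skip
r=30=11110 popcount=4 -> skip
r=31=11111 popcount=5 -> skip
r=32=100000 popcount=1 -> KEEP
r=33=100001 popcount=2 -> skip
r=34=100010 popcount=2 -> skip
r=35=100011 popcount=3 -> skip
r=36=100100 popcount=2 -> skip
r=37=100101 popcount=3 -> skip
r=38=100110 popcount=3 -> skip
r=39=100111 popcount=4 -> skip
r=40=101000 popcount=2 -> skip
r=41=101001 popcount=3 -> skip
r=42=101010 popcount=3 -> skip
r=43=101011 popcount=4 -> skip
r=44=101100 popcount=3 -> skip
r=45=101101 popcount=4 -> skip
r=46=101110 popcount=4 -> skip
r=47=101111 popcount=5 -> skip
r=48=110000 popcount=2 -> skip
r=49=110001 popcount=3 -> skip
r=50=110010 popcount=3 -> skip
r=51=110011 popcount=4 -> skip
Kept rows: 16 32

Answer: 16 32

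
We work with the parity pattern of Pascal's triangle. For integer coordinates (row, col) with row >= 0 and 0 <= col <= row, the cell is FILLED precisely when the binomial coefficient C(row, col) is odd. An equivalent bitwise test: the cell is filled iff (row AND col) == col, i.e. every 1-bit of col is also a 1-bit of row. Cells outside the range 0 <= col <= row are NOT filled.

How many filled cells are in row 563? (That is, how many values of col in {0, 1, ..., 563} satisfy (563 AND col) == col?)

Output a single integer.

Answer: 32

Derivation:
563 in binary = 1000110011
popcount(563) = number of 1-bits in 1000110011 = 5
A col c satisfies (563 AND c) == c iff every set bit of c is also set in 563; each of the 5 set bits of 563 can independently be on or off in c.
count = 2^5 = 32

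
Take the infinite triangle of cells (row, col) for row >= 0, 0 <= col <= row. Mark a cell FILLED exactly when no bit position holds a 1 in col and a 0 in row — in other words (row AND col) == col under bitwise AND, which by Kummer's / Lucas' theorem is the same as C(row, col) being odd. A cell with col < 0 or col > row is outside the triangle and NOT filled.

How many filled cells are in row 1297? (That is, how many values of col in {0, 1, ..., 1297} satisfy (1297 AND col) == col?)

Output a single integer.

Answer: 16

Derivation:
1297 in binary = 10100010001
popcount(1297) = number of 1-bits in 10100010001 = 4
A col c satisfies (1297 AND c) == c iff every set bit of c is also set in 1297; each of the 4 set bits of 1297 can independently be on or off in c.
count = 2^4 = 16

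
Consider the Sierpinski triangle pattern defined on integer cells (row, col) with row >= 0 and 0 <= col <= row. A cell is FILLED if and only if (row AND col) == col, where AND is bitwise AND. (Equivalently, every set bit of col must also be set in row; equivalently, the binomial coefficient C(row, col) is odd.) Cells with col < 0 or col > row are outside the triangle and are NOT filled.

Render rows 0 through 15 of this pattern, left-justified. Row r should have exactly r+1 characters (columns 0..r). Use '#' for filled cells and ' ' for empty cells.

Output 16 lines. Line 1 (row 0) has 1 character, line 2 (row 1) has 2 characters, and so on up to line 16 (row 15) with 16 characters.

r0=0: #
r1=1: ##
r2=10: # #
r3=11: ####
r4=100: #   #
r5=101: ##  ##
r6=110: # # # #
r7=111: ########
r8=1000: #       #
r9=1001: ##      ##
r10=1010: # #     # #
r11=1011: ####    ####
r12=1100: #   #   #   #
r13=1101: ##  ##  ##  ##
r14=1110: # # # # # # # #
r15=1111: ################

Answer: #
##
# #
####
#   #
##  ##
# # # #
########
#       #
##      ##
# #     # #
####    ####
#   #   #   #
##  ##  ##  ##
# # # # # # # #
################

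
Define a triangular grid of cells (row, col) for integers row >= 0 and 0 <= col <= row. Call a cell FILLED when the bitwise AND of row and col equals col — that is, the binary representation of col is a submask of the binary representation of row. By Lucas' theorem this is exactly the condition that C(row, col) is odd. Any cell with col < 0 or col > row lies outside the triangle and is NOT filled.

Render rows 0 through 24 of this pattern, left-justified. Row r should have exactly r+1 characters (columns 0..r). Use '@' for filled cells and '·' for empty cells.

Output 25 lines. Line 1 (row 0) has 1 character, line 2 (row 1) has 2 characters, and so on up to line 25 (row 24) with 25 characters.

Answer: @
@@
@·@
@@@@
@···@
@@··@@
@·@·@·@
@@@@@@@@
@·······@
@@······@@
@·@·····@·@
@@@@····@@@@
@···@···@···@
@@··@@··@@··@@
@·@·@·@·@·@·@·@
@@@@@@@@@@@@@@@@
@···············@
@@··············@@
@·@·············@·@
@@@@············@@@@
@···@···········@···@
@@··@@··········@@··@@
@·@·@·@·········@·@·@·@
@@@@@@@@········@@@@@@@@
@·······@·······@·······@

Derivation:
r0=0: @
r1=1: @@
r2=10: @·@
r3=11: @@@@
r4=100: @···@
r5=101: @@··@@
r6=110: @·@·@·@
r7=111: @@@@@@@@
r8=1000: @·······@
r9=1001: @@······@@
r10=1010: @·@·····@·@
r11=1011: @@@@····@@@@
r12=1100: @···@···@···@
r13=1101: @@··@@··@@··@@
r14=1110: @·@·@·@·@·@·@·@
r15=1111: @@@@@@@@@@@@@@@@
r16=10000: @···············@
r17=10001: @@··············@@
r18=10010: @·@·············@·@
r19=10011: @@@@············@@@@
r20=10100: @···@···········@···@
r21=10101: @@··@@··········@@··@@
r22=10110: @·@·@·@·········@·@·@·@
r23=10111: @@@@@@@@········@@@@@@@@
r24=11000: @·······@·······@·······@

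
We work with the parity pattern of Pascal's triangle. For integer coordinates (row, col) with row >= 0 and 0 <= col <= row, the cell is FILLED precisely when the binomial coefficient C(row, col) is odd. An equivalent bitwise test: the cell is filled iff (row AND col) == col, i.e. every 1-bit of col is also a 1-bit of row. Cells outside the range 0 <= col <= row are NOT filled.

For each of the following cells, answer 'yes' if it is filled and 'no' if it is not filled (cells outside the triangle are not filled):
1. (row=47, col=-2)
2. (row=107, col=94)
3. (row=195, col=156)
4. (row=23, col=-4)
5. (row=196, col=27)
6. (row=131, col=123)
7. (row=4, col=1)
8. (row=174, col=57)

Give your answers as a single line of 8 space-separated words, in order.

(47,-2): col outside [0, 47] -> not filled
(107,94): row=0b1101011, col=0b1011110, row AND col = 0b1001010 = 74; 74 != 94 -> empty
(195,156): row=0b11000011, col=0b10011100, row AND col = 0b10000000 = 128; 128 != 156 -> empty
(23,-4): col outside [0, 23] -> not filled
(196,27): row=0b11000100, col=0b11011, row AND col = 0b0 = 0; 0 != 27 -> empty
(131,123): row=0b10000011, col=0b1111011, row AND col = 0b11 = 3; 3 != 123 -> empty
(4,1): row=0b100, col=0b1, row AND col = 0b0 = 0; 0 != 1 -> empty
(174,57): row=0b10101110, col=0b111001, row AND col = 0b101000 = 40; 40 != 57 -> empty

Answer: no no no no no no no no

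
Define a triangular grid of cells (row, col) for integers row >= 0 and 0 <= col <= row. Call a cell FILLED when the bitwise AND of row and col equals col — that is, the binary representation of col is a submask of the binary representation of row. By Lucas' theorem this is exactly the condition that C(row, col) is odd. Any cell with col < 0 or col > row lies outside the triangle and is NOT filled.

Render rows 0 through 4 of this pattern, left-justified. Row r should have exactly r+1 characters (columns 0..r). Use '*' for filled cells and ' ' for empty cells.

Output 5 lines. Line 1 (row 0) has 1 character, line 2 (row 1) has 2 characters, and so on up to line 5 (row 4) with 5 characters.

Answer: *
**
* *
****
*   *

Derivation:
r0=0: *
r1=1: **
r2=10: * *
r3=11: ****
r4=100: *   *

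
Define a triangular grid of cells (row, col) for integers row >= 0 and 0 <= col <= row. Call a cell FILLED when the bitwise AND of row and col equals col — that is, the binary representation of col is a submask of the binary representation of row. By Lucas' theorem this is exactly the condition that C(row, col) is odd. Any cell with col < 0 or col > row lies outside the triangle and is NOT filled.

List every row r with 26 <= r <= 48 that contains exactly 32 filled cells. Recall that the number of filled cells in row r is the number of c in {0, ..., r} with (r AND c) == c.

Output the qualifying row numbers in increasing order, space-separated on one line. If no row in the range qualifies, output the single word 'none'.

Answer: 31 47

Derivation:
Row r has 2^popcount(r) filled cells, so we need popcount(r) = log2(32) = 5.
Scan r = 26..48 and keep those with exactly 5 one-bits:
r=26=11010 popcount=3 -> skip
r=27=11011 popcount=4 -> skip
r=28=11100 popcount=3 -> skip
r=29=11101 popcount=4 -> skip
r=30=11110 popcount=4 -> skip
r=31=11111 popcount=5 -> KEEP
r=32=100000 popcount=1 -> skip
r=33=100001 popcount=2 -> skip
r=34=100010 popcount=2 -> skip
r=35=100011 popcount=3 -> skip
r=36=100100 popcount=2 -> skip
r=37=100101 popcount=3 -> skip
r=38=100110 popcount=3 -> skip
r=39=100111 popcount=4 -> skip
r=40=101000 popcount=2 -> skip
r=41=101001 popcount=3 -> skip
r=42=101010 popcount=3 -> skip
r=43=101011 popcount=4 -> skip
r=44=101100 popcount=3 -> skip
r=45=101101 popcount=4 -> skip
r=46=101110 popcount=4 -> skip
r=47=101111 popcount=5 -> KEEP
r=48=110000 popcount=2 -> skip
Kept rows: 31 47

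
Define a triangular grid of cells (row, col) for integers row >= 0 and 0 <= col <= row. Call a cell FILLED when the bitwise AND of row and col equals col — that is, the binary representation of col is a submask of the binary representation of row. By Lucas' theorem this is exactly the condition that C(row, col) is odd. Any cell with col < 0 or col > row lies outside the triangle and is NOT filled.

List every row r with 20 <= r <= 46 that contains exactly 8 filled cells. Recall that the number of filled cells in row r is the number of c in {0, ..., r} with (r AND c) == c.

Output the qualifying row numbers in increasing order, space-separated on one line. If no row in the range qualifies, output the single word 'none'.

Row r has 2^popcount(r) filled cells, so we need popcount(r) = log2(8) = 3.
Scan r = 20..46 and keep those with exactly 3 one-bits:
r=20=10100 popcount=2 -> skip
r=21=10101 popcount=3 -> KEEP
r=22=10110 popcount=3 -> KEEP
r=23=10111 popcount=4 -> skip
r=24=11000 popcount=2 -> skip
r=25=11001 popcount=3 -> KEEP
r=26=11010 popcount=3 -> KEEP
r=27=11011 popcount=4 -> skip
r=28=11100 popcount=3 -> KEEP
r=29=11101 popcount=4 -> skip
r=30=11110 popcount=4 -> skip
r=31=11111 popcount=5 -> skip
r=32=100000 popcount=1 -> skip
r=33=100001 popcount=2 -> skip
r=34=100010 popcount=2 -> skip
r=35=100011 popcount=3 -> KEEP
r=36=100100 popcount=2 -> skip
r=37=100101 popcount=3 -> KEEP
r=38=100110 popcount=3 -> KEEP
r=39=100111 popcount=4 -> skip
r=40=101000 popcount=2 -> skip
r=41=101001 popcount=3 -> KEEP
r=42=101010 popcount=3 -> KEEP
r=43=101011 popcount=4 -> skip
r=44=101100 popcount=3 -> KEEP
r=45=101101 popcount=4 -> skip
r=46=101110 popcount=4 -> skip
Kept rows: 21 22 25 26 28 35 37 38 41 42 44

Answer: 21 22 25 26 28 35 37 38 41 42 44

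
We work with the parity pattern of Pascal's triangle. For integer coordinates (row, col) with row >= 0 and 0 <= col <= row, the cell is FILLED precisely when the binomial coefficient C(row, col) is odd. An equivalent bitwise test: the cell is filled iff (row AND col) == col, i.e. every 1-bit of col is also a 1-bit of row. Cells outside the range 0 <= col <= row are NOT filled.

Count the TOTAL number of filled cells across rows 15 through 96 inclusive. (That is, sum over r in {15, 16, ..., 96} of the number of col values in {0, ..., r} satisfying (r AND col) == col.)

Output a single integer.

Answer: 1154

Derivation:
r15=1111 pc4: +16 =16
r16=10000 pc1: +2 =18
r17=10001 pc2: +4 =22
r18=10010 pc2: +4 =26
r19=10011 pc3: +8 =34
r20=10100 pc2: +4 =38
r21=10101 pc3: +8 =46
r22=10110 pc3: +8 =54
r23=10111 pc4: +16 =70
r24=11000 pc2: +4 =74
r25=11001 pc3: +8 =82
r26=11010 pc3: +8 =90
r27=11011 pc4: +16 =106
r28=11100 pc3: +8 =114
r29=11101 pc4: +16 =130
r30=11110 pc4: +16 =146
r31=11111 pc5: +32 =178
r32=100000 pc1: +2 =180
r33=100001 pc2: +4 =184
r34=100010 pc2: +4 =188
r35=100011 pc3: +8 =196
r36=100100 pc2: +4 =200
r37=100101 pc3: +8 =208
r38=100110 pc3: +8 =216
r39=100111 pc4: +16 =232
r40=101000 pc2: +4 =236
r41=101001 pc3: +8 =244
r42=101010 pc3: +8 =252
r43=101011 pc4: +16 =268
r44=101100 pc3: +8 =276
r45=101101 pc4: +16 =292
r46=101110 pc4: +16 =308
r47=101111 pc5: +32 =340
r48=110000 pc2: +4 =344
r49=110001 pc3: +8 =352
r50=110010 pc3: +8 =360
r51=110011 pc4: +16 =376
r52=110100 pc3: +8 =384
r53=110101 pc4: +16 =400
r54=110110 pc4: +16 =416
r55=110111 pc5: +32 =448
r56=111000 pc3: +8 =456
r57=111001 pc4: +16 =472
r58=111010 pc4: +16 =488
r59=111011 pc5: +32 =520
r60=111100 pc4: +16 =536
r61=111101 pc5: +32 =568
r62=111110 pc5: +32 =600
r63=111111 pc6: +64 =664
r64=1000000 pc1: +2 =666
r65=1000001 pc2: +4 =670
r66=1000010 pc2: +4 =674
r67=1000011 pc3: +8 =682
r68=1000100 pc2: +4 =686
r69=1000101 pc3: +8 =694
r70=1000110 pc3: +8 =702
r71=1000111 pc4: +16 =718
r72=1001000 pc2: +4 =722
r73=1001001 pc3: +8 =730
r74=1001010 pc3: +8 =738
r75=1001011 pc4: +16 =754
r76=1001100 pc3: +8 =762
r77=1001101 pc4: +16 =778
r78=1001110 pc4: +16 =794
r79=1001111 pc5: +32 =826
r80=1010000 pc2: +4 =830
r81=1010001 pc3: +8 =838
r82=1010010 pc3: +8 =846
r83=1010011 pc4: +16 =862
r84=1010100 pc3: +8 =870
r85=1010101 pc4: +16 =886
r86=1010110 pc4: +16 =902
r87=1010111 pc5: +32 =934
r88=1011000 pc3: +8 =942
r89=1011001 pc4: +16 =958
r90=1011010 pc4: +16 =974
r91=1011011 pc5: +32 =1006
r92=1011100 pc4: +16 =1022
r93=1011101 pc5: +32 =1054
r94=1011110 pc5: +32 =1086
r95=1011111 pc6: +64 =1150
r96=1100000 pc2: +4 =1154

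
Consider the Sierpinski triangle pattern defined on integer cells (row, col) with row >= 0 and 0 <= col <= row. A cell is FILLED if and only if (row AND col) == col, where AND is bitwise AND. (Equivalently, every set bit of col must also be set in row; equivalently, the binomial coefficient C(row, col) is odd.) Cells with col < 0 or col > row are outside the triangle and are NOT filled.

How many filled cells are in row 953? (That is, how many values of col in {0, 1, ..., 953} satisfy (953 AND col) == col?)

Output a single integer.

953 in binary = 1110111001
popcount(953) = number of 1-bits in 1110111001 = 7
A col c satisfies (953 AND c) == c iff every set bit of c is also set in 953; each of the 7 set bits of 953 can independently be on or off in c.
count = 2^7 = 128

Answer: 128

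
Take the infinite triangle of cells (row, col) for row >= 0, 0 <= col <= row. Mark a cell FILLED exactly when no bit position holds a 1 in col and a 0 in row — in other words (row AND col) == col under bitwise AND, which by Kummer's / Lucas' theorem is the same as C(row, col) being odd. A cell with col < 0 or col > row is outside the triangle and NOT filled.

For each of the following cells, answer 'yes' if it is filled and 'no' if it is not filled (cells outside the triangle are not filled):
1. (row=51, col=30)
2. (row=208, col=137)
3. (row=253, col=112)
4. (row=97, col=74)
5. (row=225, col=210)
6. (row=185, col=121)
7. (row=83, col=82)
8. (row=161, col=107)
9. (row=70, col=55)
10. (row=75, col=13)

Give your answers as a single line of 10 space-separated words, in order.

(51,30): row=0b110011, col=0b11110, row AND col = 0b10010 = 18; 18 != 30 -> empty
(208,137): row=0b11010000, col=0b10001001, row AND col = 0b10000000 = 128; 128 != 137 -> empty
(253,112): row=0b11111101, col=0b1110000, row AND col = 0b1110000 = 112; 112 == 112 -> filled
(97,74): row=0b1100001, col=0b1001010, row AND col = 0b1000000 = 64; 64 != 74 -> empty
(225,210): row=0b11100001, col=0b11010010, row AND col = 0b11000000 = 192; 192 != 210 -> empty
(185,121): row=0b10111001, col=0b1111001, row AND col = 0b111001 = 57; 57 != 121 -> empty
(83,82): row=0b1010011, col=0b1010010, row AND col = 0b1010010 = 82; 82 == 82 -> filled
(161,107): row=0b10100001, col=0b1101011, row AND col = 0b100001 = 33; 33 != 107 -> empty
(70,55): row=0b1000110, col=0b110111, row AND col = 0b110 = 6; 6 != 55 -> empty
(75,13): row=0b1001011, col=0b1101, row AND col = 0b1001 = 9; 9 != 13 -> empty

Answer: no no yes no no no yes no no no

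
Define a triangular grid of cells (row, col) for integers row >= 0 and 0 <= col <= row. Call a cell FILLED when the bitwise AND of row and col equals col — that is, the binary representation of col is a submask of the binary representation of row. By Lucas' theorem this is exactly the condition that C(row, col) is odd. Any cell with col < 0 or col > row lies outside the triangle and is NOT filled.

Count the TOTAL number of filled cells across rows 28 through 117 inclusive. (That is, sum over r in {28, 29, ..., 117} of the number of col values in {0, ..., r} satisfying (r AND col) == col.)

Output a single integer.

r28=11100 pc3: +8 =8
r29=11101 pc4: +16 =24
r30=11110 pc4: +16 =40
r31=11111 pc5: +32 =72
r32=100000 pc1: +2 =74
r33=100001 pc2: +4 =78
r34=100010 pc2: +4 =82
r35=100011 pc3: +8 =90
r36=100100 pc2: +4 =94
r37=100101 pc3: +8 =102
r38=100110 pc3: +8 =110
r39=100111 pc4: +16 =126
r40=101000 pc2: +4 =130
r41=101001 pc3: +8 =138
r42=101010 pc3: +8 =146
r43=101011 pc4: +16 =162
r44=101100 pc3: +8 =170
r45=101101 pc4: +16 =186
r46=101110 pc4: +16 =202
r47=101111 pc5: +32 =234
r48=110000 pc2: +4 =238
r49=110001 pc3: +8 =246
r50=110010 pc3: +8 =254
r51=110011 pc4: +16 =270
r52=110100 pc3: +8 =278
r53=110101 pc4: +16 =294
r54=110110 pc4: +16 =310
r55=110111 pc5: +32 =342
r56=111000 pc3: +8 =350
r57=111001 pc4: +16 =366
r58=111010 pc4: +16 =382
r59=111011 pc5: +32 =414
r60=111100 pc4: +16 =430
r61=111101 pc5: +32 =462
r62=111110 pc5: +32 =494
r63=111111 pc6: +64 =558
r64=1000000 pc1: +2 =560
r65=1000001 pc2: +4 =564
r66=1000010 pc2: +4 =568
r67=1000011 pc3: +8 =576
r68=1000100 pc2: +4 =580
r69=1000101 pc3: +8 =588
r70=1000110 pc3: +8 =596
r71=1000111 pc4: +16 =612
r72=1001000 pc2: +4 =616
r73=1001001 pc3: +8 =624
r74=1001010 pc3: +8 =632
r75=1001011 pc4: +16 =648
r76=1001100 pc3: +8 =656
r77=1001101 pc4: +16 =672
r78=1001110 pc4: +16 =688
r79=1001111 pc5: +32 =720
r80=1010000 pc2: +4 =724
r81=1010001 pc3: +8 =732
r82=1010010 pc3: +8 =740
r83=1010011 pc4: +16 =756
r84=1010100 pc3: +8 =764
r85=1010101 pc4: +16 =780
r86=1010110 pc4: +16 =796
r87=1010111 pc5: +32 =828
r88=1011000 pc3: +8 =836
r89=1011001 pc4: +16 =852
r90=1011010 pc4: +16 =868
r91=1011011 pc5: +32 =900
r92=1011100 pc4: +16 =916
r93=1011101 pc5: +32 =948
r94=1011110 pc5: +32 =980
r95=1011111 pc6: +64 =1044
r96=1100000 pc2: +4 =1048
r97=1100001 pc3: +8 =1056
r98=1100010 pc3: +8 =1064
r99=1100011 pc4: +16 =1080
r100=1100100 pc3: +8 =1088
r101=1100101 pc4: +16 =1104
r102=1100110 pc4: +16 =1120
r103=1100111 pc5: +32 =1152
r104=1101000 pc3: +8 =1160
r105=1101001 pc4: +16 =1176
r106=1101010 pc4: +16 =1192
r107=1101011 pc5: +32 =1224
r108=1101100 pc4: +16 =1240
r109=1101101 pc5: +32 =1272
r110=1101110 pc5: +32 =1304
r111=1101111 pc6: +64 =1368
r112=1110000 pc3: +8 =1376
r113=1110001 pc4: +16 =1392
r114=1110010 pc4: +16 =1408
r115=1110011 pc5: +32 =1440
r116=1110100 pc4: +16 =1456
r117=1110101 pc5: +32 =1488

Answer: 1488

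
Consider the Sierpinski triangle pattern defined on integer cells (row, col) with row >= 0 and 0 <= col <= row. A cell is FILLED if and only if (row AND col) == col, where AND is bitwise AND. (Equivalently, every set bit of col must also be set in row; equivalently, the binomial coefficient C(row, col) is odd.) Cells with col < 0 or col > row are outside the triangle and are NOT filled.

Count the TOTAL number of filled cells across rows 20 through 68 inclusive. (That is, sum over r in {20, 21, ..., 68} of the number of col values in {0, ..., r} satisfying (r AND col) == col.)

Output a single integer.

r20=10100 pc2: +4 =4
r21=10101 pc3: +8 =12
r22=10110 pc3: +8 =20
r23=10111 pc4: +16 =36
r24=11000 pc2: +4 =40
r25=11001 pc3: +8 =48
r26=11010 pc3: +8 =56
r27=11011 pc4: +16 =72
r28=11100 pc3: +8 =80
r29=11101 pc4: +16 =96
r30=11110 pc4: +16 =112
r31=11111 pc5: +32 =144
r32=100000 pc1: +2 =146
r33=100001 pc2: +4 =150
r34=100010 pc2: +4 =154
r35=100011 pc3: +8 =162
r36=100100 pc2: +4 =166
r37=100101 pc3: +8 =174
r38=100110 pc3: +8 =182
r39=100111 pc4: +16 =198
r40=101000 pc2: +4 =202
r41=101001 pc3: +8 =210
r42=101010 pc3: +8 =218
r43=101011 pc4: +16 =234
r44=101100 pc3: +8 =242
r45=101101 pc4: +16 =258
r46=101110 pc4: +16 =274
r47=101111 pc5: +32 =306
r48=110000 pc2: +4 =310
r49=110001 pc3: +8 =318
r50=110010 pc3: +8 =326
r51=110011 pc4: +16 =342
r52=110100 pc3: +8 =350
r53=110101 pc4: +16 =366
r54=110110 pc4: +16 =382
r55=110111 pc5: +32 =414
r56=111000 pc3: +8 =422
r57=111001 pc4: +16 =438
r58=111010 pc4: +16 =454
r59=111011 pc5: +32 =486
r60=111100 pc4: +16 =502
r61=111101 pc5: +32 =534
r62=111110 pc5: +32 =566
r63=111111 pc6: +64 =630
r64=1000000 pc1: +2 =632
r65=1000001 pc2: +4 =636
r66=1000010 pc2: +4 =640
r67=1000011 pc3: +8 =648
r68=1000100 pc2: +4 =652

Answer: 652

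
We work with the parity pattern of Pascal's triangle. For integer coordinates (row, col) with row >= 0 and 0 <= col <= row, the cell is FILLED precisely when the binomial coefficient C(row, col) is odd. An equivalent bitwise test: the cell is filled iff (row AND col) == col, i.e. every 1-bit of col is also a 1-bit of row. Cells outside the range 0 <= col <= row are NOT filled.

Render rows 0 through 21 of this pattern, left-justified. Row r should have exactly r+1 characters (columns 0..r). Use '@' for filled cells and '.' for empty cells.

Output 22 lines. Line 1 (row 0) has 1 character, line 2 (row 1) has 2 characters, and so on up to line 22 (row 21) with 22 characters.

Answer: @
@@
@.@
@@@@
@...@
@@..@@
@.@.@.@
@@@@@@@@
@.......@
@@......@@
@.@.....@.@
@@@@....@@@@
@...@...@...@
@@..@@..@@..@@
@.@.@.@.@.@.@.@
@@@@@@@@@@@@@@@@
@...............@
@@..............@@
@.@.............@.@
@@@@............@@@@
@...@...........@...@
@@..@@..........@@..@@

Derivation:
r0=0: @
r1=1: @@
r2=10: @.@
r3=11: @@@@
r4=100: @...@
r5=101: @@..@@
r6=110: @.@.@.@
r7=111: @@@@@@@@
r8=1000: @.......@
r9=1001: @@......@@
r10=1010: @.@.....@.@
r11=1011: @@@@....@@@@
r12=1100: @...@...@...@
r13=1101: @@..@@..@@..@@
r14=1110: @.@.@.@.@.@.@.@
r15=1111: @@@@@@@@@@@@@@@@
r16=10000: @...............@
r17=10001: @@..............@@
r18=10010: @.@.............@.@
r19=10011: @@@@............@@@@
r20=10100: @...@...........@...@
r21=10101: @@..@@..........@@..@@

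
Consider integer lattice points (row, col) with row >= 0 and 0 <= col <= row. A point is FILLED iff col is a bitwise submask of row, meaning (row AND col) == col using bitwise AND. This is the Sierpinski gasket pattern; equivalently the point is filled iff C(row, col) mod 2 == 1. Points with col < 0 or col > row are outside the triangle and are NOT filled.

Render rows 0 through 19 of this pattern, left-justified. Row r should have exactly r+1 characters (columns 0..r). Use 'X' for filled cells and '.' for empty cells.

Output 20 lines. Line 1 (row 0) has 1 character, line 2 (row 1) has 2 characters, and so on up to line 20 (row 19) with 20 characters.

Answer: X
XX
X.X
XXXX
X...X
XX..XX
X.X.X.X
XXXXXXXX
X.......X
XX......XX
X.X.....X.X
XXXX....XXXX
X...X...X...X
XX..XX..XX..XX
X.X.X.X.X.X.X.X
XXXXXXXXXXXXXXXX
X...............X
XX..............XX
X.X.............X.X
XXXX............XXXX

Derivation:
r0=0: X
r1=1: XX
r2=10: X.X
r3=11: XXXX
r4=100: X...X
r5=101: XX..XX
r6=110: X.X.X.X
r7=111: XXXXXXXX
r8=1000: X.......X
r9=1001: XX......XX
r10=1010: X.X.....X.X
r11=1011: XXXX....XXXX
r12=1100: X...X...X...X
r13=1101: XX..XX..XX..XX
r14=1110: X.X.X.X.X.X.X.X
r15=1111: XXXXXXXXXXXXXXXX
r16=10000: X...............X
r17=10001: XX..............XX
r18=10010: X.X.............X.X
r19=10011: XXXX............XXXX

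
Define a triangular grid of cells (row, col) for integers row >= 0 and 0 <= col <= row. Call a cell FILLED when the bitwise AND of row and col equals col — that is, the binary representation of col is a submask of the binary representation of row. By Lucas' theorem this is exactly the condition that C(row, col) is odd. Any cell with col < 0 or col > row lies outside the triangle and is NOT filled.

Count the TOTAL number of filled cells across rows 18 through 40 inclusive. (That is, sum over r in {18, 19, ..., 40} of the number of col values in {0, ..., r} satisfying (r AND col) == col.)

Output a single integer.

Answer: 214

Derivation:
r18=10010 pc2: +4 =4
r19=10011 pc3: +8 =12
r20=10100 pc2: +4 =16
r21=10101 pc3: +8 =24
r22=10110 pc3: +8 =32
r23=10111 pc4: +16 =48
r24=11000 pc2: +4 =52
r25=11001 pc3: +8 =60
r26=11010 pc3: +8 =68
r27=11011 pc4: +16 =84
r28=11100 pc3: +8 =92
r29=11101 pc4: +16 =108
r30=11110 pc4: +16 =124
r31=11111 pc5: +32 =156
r32=100000 pc1: +2 =158
r33=100001 pc2: +4 =162
r34=100010 pc2: +4 =166
r35=100011 pc3: +8 =174
r36=100100 pc2: +4 =178
r37=100101 pc3: +8 =186
r38=100110 pc3: +8 =194
r39=100111 pc4: +16 =210
r40=101000 pc2: +4 =214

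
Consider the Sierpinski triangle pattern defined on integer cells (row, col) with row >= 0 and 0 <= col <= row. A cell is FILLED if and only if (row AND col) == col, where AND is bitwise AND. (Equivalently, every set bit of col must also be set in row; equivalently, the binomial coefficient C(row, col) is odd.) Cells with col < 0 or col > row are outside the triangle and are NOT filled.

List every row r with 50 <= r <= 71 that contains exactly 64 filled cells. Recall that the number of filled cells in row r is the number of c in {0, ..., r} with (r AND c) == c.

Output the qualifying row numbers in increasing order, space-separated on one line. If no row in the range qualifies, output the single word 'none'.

Row r has 2^popcount(r) filled cells, so we need popcount(r) = log2(64) = 6.
Scan r = 50..71 and keep those with exactly 6 one-bits:
r=50=110010 popcount=3 -> skip
r=51=110011 popcount=4 -> skip
r=52=110100 popcount=3 -> skip
r=53=110101 popcount=4 -> skip
r=54=110110 popcount=4 -> skip
r=55=110111 popcount=5 -> skip
r=56=111000 popcount=3 -> skip
r=57=111001 popcount=4 -> skip
r=58=111010 popcount=4 -> skip
r=59=111011 popcount=5 -> skip
r=60=111100 popcount=4 -> skip
r=61=111101 popcount=5 -> skip
r=62=111110 popcount=5 -> skip
r=63=111111 popcount=6 -> KEEP
r=64=1000000 popcount=1 -> skip
r=65=1000001 popcount=2 -> skip
r=66=1000010 popcount=2 -> skip
r=67=1000011 popcount=3 -> skip
r=68=1000100 popcount=2 -> skip
r=69=1000101 popcount=3 -> skip
r=70=1000110 popcount=3 -> skip
r=71=1000111 popcount=4 -> skip
Kept rows: 63

Answer: 63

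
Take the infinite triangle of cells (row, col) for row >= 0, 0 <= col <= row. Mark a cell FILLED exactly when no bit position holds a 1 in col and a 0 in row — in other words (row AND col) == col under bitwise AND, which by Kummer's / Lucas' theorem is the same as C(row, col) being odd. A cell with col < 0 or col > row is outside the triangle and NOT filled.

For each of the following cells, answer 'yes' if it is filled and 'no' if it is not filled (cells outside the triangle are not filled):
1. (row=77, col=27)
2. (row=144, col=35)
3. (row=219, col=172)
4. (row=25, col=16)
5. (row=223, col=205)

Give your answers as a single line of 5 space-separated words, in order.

Answer: no no no yes yes

Derivation:
(77,27): row=0b1001101, col=0b11011, row AND col = 0b1001 = 9; 9 != 27 -> empty
(144,35): row=0b10010000, col=0b100011, row AND col = 0b0 = 0; 0 != 35 -> empty
(219,172): row=0b11011011, col=0b10101100, row AND col = 0b10001000 = 136; 136 != 172 -> empty
(25,16): row=0b11001, col=0b10000, row AND col = 0b10000 = 16; 16 == 16 -> filled
(223,205): row=0b11011111, col=0b11001101, row AND col = 0b11001101 = 205; 205 == 205 -> filled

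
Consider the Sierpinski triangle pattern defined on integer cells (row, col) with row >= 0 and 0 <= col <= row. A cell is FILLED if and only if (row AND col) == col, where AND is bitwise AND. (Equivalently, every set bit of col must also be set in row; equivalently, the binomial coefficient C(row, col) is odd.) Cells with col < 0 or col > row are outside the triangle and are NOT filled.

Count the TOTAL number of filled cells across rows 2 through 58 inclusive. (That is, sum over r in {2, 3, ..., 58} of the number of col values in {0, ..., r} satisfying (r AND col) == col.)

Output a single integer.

Answer: 550

Derivation:
r2=10 pc1: +2 =2
r3=11 pc2: +4 =6
r4=100 pc1: +2 =8
r5=101 pc2: +4 =12
r6=110 pc2: +4 =16
r7=111 pc3: +8 =24
r8=1000 pc1: +2 =26
r9=1001 pc2: +4 =30
r10=1010 pc2: +4 =34
r11=1011 pc3: +8 =42
r12=1100 pc2: +4 =46
r13=1101 pc3: +8 =54
r14=1110 pc3: +8 =62
r15=1111 pc4: +16 =78
r16=10000 pc1: +2 =80
r17=10001 pc2: +4 =84
r18=10010 pc2: +4 =88
r19=10011 pc3: +8 =96
r20=10100 pc2: +4 =100
r21=10101 pc3: +8 =108
r22=10110 pc3: +8 =116
r23=10111 pc4: +16 =132
r24=11000 pc2: +4 =136
r25=11001 pc3: +8 =144
r26=11010 pc3: +8 =152
r27=11011 pc4: +16 =168
r28=11100 pc3: +8 =176
r29=11101 pc4: +16 =192
r30=11110 pc4: +16 =208
r31=11111 pc5: +32 =240
r32=100000 pc1: +2 =242
r33=100001 pc2: +4 =246
r34=100010 pc2: +4 =250
r35=100011 pc3: +8 =258
r36=100100 pc2: +4 =262
r37=100101 pc3: +8 =270
r38=100110 pc3: +8 =278
r39=100111 pc4: +16 =294
r40=101000 pc2: +4 =298
r41=101001 pc3: +8 =306
r42=101010 pc3: +8 =314
r43=101011 pc4: +16 =330
r44=101100 pc3: +8 =338
r45=101101 pc4: +16 =354
r46=101110 pc4: +16 =370
r47=101111 pc5: +32 =402
r48=110000 pc2: +4 =406
r49=110001 pc3: +8 =414
r50=110010 pc3: +8 =422
r51=110011 pc4: +16 =438
r52=110100 pc3: +8 =446
r53=110101 pc4: +16 =462
r54=110110 pc4: +16 =478
r55=110111 pc5: +32 =510
r56=111000 pc3: +8 =518
r57=111001 pc4: +16 =534
r58=111010 pc4: +16 =550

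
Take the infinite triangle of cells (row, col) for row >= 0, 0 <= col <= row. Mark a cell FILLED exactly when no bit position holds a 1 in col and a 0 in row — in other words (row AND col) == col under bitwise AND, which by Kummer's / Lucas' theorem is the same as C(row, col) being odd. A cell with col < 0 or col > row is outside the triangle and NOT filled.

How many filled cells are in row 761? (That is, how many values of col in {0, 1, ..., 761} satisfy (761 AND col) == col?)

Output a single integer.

Answer: 128

Derivation:
761 in binary = 1011111001
popcount(761) = number of 1-bits in 1011111001 = 7
A col c satisfies (761 AND c) == c iff every set bit of c is also set in 761; each of the 7 set bits of 761 can independently be on or off in c.
count = 2^7 = 128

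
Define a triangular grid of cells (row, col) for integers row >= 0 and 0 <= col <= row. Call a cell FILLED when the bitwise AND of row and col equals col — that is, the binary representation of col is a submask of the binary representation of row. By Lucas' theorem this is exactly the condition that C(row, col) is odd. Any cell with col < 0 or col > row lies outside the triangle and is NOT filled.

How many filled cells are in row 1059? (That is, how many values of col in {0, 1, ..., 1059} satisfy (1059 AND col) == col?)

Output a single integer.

Answer: 16

Derivation:
1059 in binary = 10000100011
popcount(1059) = number of 1-bits in 10000100011 = 4
A col c satisfies (1059 AND c) == c iff every set bit of c is also set in 1059; each of the 4 set bits of 1059 can independently be on or off in c.
count = 2^4 = 16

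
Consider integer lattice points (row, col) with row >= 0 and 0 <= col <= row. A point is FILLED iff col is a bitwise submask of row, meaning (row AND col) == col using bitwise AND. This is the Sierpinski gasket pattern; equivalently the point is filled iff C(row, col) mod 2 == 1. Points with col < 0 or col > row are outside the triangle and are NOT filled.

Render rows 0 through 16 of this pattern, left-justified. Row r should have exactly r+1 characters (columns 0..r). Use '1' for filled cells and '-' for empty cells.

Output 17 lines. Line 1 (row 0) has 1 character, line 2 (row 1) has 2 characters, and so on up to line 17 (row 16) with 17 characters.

r0=0: 1
r1=1: 11
r2=10: 1-1
r3=11: 1111
r4=100: 1---1
r5=101: 11--11
r6=110: 1-1-1-1
r7=111: 11111111
r8=1000: 1-------1
r9=1001: 11------11
r10=1010: 1-1-----1-1
r11=1011: 1111----1111
r12=1100: 1---1---1---1
r13=1101: 11--11--11--11
r14=1110: 1-1-1-1-1-1-1-1
r15=1111: 1111111111111111
r16=10000: 1---------------1

Answer: 1
11
1-1
1111
1---1
11--11
1-1-1-1
11111111
1-------1
11------11
1-1-----1-1
1111----1111
1---1---1---1
11--11--11--11
1-1-1-1-1-1-1-1
1111111111111111
1---------------1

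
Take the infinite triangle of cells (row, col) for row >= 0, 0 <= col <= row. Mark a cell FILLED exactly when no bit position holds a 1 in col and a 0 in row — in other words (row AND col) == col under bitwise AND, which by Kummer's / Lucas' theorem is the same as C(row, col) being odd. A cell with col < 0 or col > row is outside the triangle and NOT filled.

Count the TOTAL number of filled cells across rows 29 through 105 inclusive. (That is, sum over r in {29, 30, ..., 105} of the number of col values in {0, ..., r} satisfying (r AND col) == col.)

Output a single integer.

r29=11101 pc4: +16 =16
r30=11110 pc4: +16 =32
r31=11111 pc5: +32 =64
r32=100000 pc1: +2 =66
r33=100001 pc2: +4 =70
r34=100010 pc2: +4 =74
r35=100011 pc3: +8 =82
r36=100100 pc2: +4 =86
r37=100101 pc3: +8 =94
r38=100110 pc3: +8 =102
r39=100111 pc4: +16 =118
r40=101000 pc2: +4 =122
r41=101001 pc3: +8 =130
r42=101010 pc3: +8 =138
r43=101011 pc4: +16 =154
r44=101100 pc3: +8 =162
r45=101101 pc4: +16 =178
r46=101110 pc4: +16 =194
r47=101111 pc5: +32 =226
r48=110000 pc2: +4 =230
r49=110001 pc3: +8 =238
r50=110010 pc3: +8 =246
r51=110011 pc4: +16 =262
r52=110100 pc3: +8 =270
r53=110101 pc4: +16 =286
r54=110110 pc4: +16 =302
r55=110111 pc5: +32 =334
r56=111000 pc3: +8 =342
r57=111001 pc4: +16 =358
r58=111010 pc4: +16 =374
r59=111011 pc5: +32 =406
r60=111100 pc4: +16 =422
r61=111101 pc5: +32 =454
r62=111110 pc5: +32 =486
r63=111111 pc6: +64 =550
r64=1000000 pc1: +2 =552
r65=1000001 pc2: +4 =556
r66=1000010 pc2: +4 =560
r67=1000011 pc3: +8 =568
r68=1000100 pc2: +4 =572
r69=1000101 pc3: +8 =580
r70=1000110 pc3: +8 =588
r71=1000111 pc4: +16 =604
r72=1001000 pc2: +4 =608
r73=1001001 pc3: +8 =616
r74=1001010 pc3: +8 =624
r75=1001011 pc4: +16 =640
r76=1001100 pc3: +8 =648
r77=1001101 pc4: +16 =664
r78=1001110 pc4: +16 =680
r79=1001111 pc5: +32 =712
r80=1010000 pc2: +4 =716
r81=1010001 pc3: +8 =724
r82=1010010 pc3: +8 =732
r83=1010011 pc4: +16 =748
r84=1010100 pc3: +8 =756
r85=1010101 pc4: +16 =772
r86=1010110 pc4: +16 =788
r87=1010111 pc5: +32 =820
r88=1011000 pc3: +8 =828
r89=1011001 pc4: +16 =844
r90=1011010 pc4: +16 =860
r91=1011011 pc5: +32 =892
r92=1011100 pc4: +16 =908
r93=1011101 pc5: +32 =940
r94=1011110 pc5: +32 =972
r95=1011111 pc6: +64 =1036
r96=1100000 pc2: +4 =1040
r97=1100001 pc3: +8 =1048
r98=1100010 pc3: +8 =1056
r99=1100011 pc4: +16 =1072
r100=1100100 pc3: +8 =1080
r101=1100101 pc4: +16 =1096
r102=1100110 pc4: +16 =1112
r103=1100111 pc5: +32 =1144
r104=1101000 pc3: +8 =1152
r105=1101001 pc4: +16 =1168

Answer: 1168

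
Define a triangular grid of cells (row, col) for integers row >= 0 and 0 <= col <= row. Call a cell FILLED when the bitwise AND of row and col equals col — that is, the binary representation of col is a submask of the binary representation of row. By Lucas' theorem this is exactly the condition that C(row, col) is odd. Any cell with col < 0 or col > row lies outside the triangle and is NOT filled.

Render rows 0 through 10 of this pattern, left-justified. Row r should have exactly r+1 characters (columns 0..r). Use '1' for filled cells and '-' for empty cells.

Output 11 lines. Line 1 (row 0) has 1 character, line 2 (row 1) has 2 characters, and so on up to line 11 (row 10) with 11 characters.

Answer: 1
11
1-1
1111
1---1
11--11
1-1-1-1
11111111
1-------1
11------11
1-1-----1-1

Derivation:
r0=0: 1
r1=1: 11
r2=10: 1-1
r3=11: 1111
r4=100: 1---1
r5=101: 11--11
r6=110: 1-1-1-1
r7=111: 11111111
r8=1000: 1-------1
r9=1001: 11------11
r10=1010: 1-1-----1-1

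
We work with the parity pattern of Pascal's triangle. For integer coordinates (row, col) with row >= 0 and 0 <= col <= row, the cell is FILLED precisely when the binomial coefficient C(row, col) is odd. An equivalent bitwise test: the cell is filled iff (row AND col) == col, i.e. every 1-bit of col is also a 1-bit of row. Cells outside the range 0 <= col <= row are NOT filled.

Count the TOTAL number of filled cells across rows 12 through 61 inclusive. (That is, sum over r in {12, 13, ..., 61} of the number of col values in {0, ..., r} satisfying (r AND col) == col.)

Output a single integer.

r12=1100 pc2: +4 =4
r13=1101 pc3: +8 =12
r14=1110 pc3: +8 =20
r15=1111 pc4: +16 =36
r16=10000 pc1: +2 =38
r17=10001 pc2: +4 =42
r18=10010 pc2: +4 =46
r19=10011 pc3: +8 =54
r20=10100 pc2: +4 =58
r21=10101 pc3: +8 =66
r22=10110 pc3: +8 =74
r23=10111 pc4: +16 =90
r24=11000 pc2: +4 =94
r25=11001 pc3: +8 =102
r26=11010 pc3: +8 =110
r27=11011 pc4: +16 =126
r28=11100 pc3: +8 =134
r29=11101 pc4: +16 =150
r30=11110 pc4: +16 =166
r31=11111 pc5: +32 =198
r32=100000 pc1: +2 =200
r33=100001 pc2: +4 =204
r34=100010 pc2: +4 =208
r35=100011 pc3: +8 =216
r36=100100 pc2: +4 =220
r37=100101 pc3: +8 =228
r38=100110 pc3: +8 =236
r39=100111 pc4: +16 =252
r40=101000 pc2: +4 =256
r41=101001 pc3: +8 =264
r42=101010 pc3: +8 =272
r43=101011 pc4: +16 =288
r44=101100 pc3: +8 =296
r45=101101 pc4: +16 =312
r46=101110 pc4: +16 =328
r47=101111 pc5: +32 =360
r48=110000 pc2: +4 =364
r49=110001 pc3: +8 =372
r50=110010 pc3: +8 =380
r51=110011 pc4: +16 =396
r52=110100 pc3: +8 =404
r53=110101 pc4: +16 =420
r54=110110 pc4: +16 =436
r55=110111 pc5: +32 =468
r56=111000 pc3: +8 =476
r57=111001 pc4: +16 =492
r58=111010 pc4: +16 =508
r59=111011 pc5: +32 =540
r60=111100 pc4: +16 =556
r61=111101 pc5: +32 =588

Answer: 588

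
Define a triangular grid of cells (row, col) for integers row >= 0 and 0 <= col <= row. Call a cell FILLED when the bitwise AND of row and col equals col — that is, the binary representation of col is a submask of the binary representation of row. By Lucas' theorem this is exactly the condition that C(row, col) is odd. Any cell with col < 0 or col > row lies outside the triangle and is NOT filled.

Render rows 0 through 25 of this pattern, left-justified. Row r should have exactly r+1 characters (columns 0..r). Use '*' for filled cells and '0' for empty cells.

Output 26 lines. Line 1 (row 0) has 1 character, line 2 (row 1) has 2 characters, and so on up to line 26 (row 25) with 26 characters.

Answer: *
**
*0*
****
*000*
**00**
*0*0*0*
********
*0000000*
**000000**
*0*00000*0*
****0000****
*000*000*000*
**00**00**00**
*0*0*0*0*0*0*0*
****************
*000000000000000*
**00000000000000**
*0*0000000000000*0*
****000000000000****
*000*00000000000*000*
**00**0000000000**00**
*0*0*0*000000000*0*0*0*
********00000000********
*0000000*0000000*0000000*
**000000**000000**000000**

Derivation:
r0=0: *
r1=1: **
r2=10: *0*
r3=11: ****
r4=100: *000*
r5=101: **00**
r6=110: *0*0*0*
r7=111: ********
r8=1000: *0000000*
r9=1001: **000000**
r10=1010: *0*00000*0*
r11=1011: ****0000****
r12=1100: *000*000*000*
r13=1101: **00**00**00**
r14=1110: *0*0*0*0*0*0*0*
r15=1111: ****************
r16=10000: *000000000000000*
r17=10001: **00000000000000**
r18=10010: *0*0000000000000*0*
r19=10011: ****000000000000****
r20=10100: *000*00000000000*000*
r21=10101: **00**0000000000**00**
r22=10110: *0*0*0*000000000*0*0*0*
r23=10111: ********00000000********
r24=11000: *0000000*0000000*0000000*
r25=11001: **000000**000000**000000**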